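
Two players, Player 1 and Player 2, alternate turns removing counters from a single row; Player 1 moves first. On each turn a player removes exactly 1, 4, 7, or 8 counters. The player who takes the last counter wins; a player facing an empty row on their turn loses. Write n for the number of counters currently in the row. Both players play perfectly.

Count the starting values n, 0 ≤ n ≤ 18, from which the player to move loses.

Work bottom-up. With no move the player to move loses. Otherwise the position is W if at least one move leads to an L position for the opponent, and L if every move leads to a W.
n=0: no move → L
n=1: can move to 0, which is L ⇒ W
n=2: the only move is to 1(W), a W ⇒ L
n=3: can move to 2, which is L ⇒ W
n=4: can move to 0, which is L ⇒ W
n=5: moves to 4(W), 1(W); every one is W ⇒ L
n=6: can move to 5, which is L ⇒ W
n=7: can move to 0, which is L ⇒ W
n=8: can move to 0, which is L ⇒ W
n=9: can move to 5, which is L ⇒ W
n=10: can move to 2, which is L ⇒ W
n=11: moves to 10(W), 7(W), 4(W), 3(W); every one is W ⇒ L
n=12: can move to 11, which is L ⇒ W
n=13: can move to 5, which is L ⇒ W
n=14: moves to 13(W), 10(W), 7(W), 6(W); every one is W ⇒ L
n=15: can move to 14, which is L ⇒ W
n=16: moves to 15(W), 12(W), 9(W), 8(W); every one is W ⇒ L
n=17: can move to 16, which is L ⇒ W
n=18: can move to 14, which is L ⇒ W
L entries with 0 ≤ n ≤ 18: n = 0, 2, 5, 11, 14, 16; that makes 6.

6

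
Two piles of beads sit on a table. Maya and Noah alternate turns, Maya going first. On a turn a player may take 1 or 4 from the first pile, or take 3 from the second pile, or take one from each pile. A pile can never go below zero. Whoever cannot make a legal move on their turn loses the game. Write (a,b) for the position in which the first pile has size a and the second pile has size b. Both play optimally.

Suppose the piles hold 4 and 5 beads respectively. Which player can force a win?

Use the standard recursion: the mover loses at a terminal position; elsewhere, the mover wins exactly when some move hands the opponent an L position.
No move ever increases a pile, so every position that can arise here has a ≤ 4 and b ≤ 5; it is enough to label the cells with 0 ≤ a ≤ 4 and 0 ≤ b ≤ 5.
Every move lowers a or b (never raises either), so fill the grid row by row in increasing a, and left to right within a row: each cell's successors are then already labelled.
      b=0  b=1  b=2  b=3  b=4  b=5
a=0:    L    L    L    W    W    W
a=1:    W    W    W    W    L    L
a=2:    L    L    L    W    W    W
a=3:    W    W    W    W    L    L
a=4:    W    W    W    L    W    W
Cells with no legal move (terminal, hence L): (0,0), (0,1), (0,2).
The remaining L cells, each justified by listing all of its moves:
(1,4): only reaches (0,4)(W), (1,1)(W), (0,3)(W), all W → L
(1,5): only reaches (0,5)(W), (1,2)(W), (0,4)(W), all W → L
(2,0): only reaches (1,0)(W), which is W → L
(2,1): only reaches (1,1)(W), (1,0)(W), all W → L
(2,2): only reaches (1,2)(W), (1,1)(W), all W → L
(3,4): only reaches (2,4)(W), (3,1)(W), (2,3)(W), all W → L
(3,5): only reaches (2,5)(W), (3,2)(W), (2,4)(W), all W → L
(4,3): only reaches (3,3)(W), (0,3)(W), (4,0)(W), (3,2)(W), all W → L
Every other cell has at least one move into one of the L cells above, so it is W.
From (4,5) Maya can move to (3,5), reaching an L position.

Maya wins.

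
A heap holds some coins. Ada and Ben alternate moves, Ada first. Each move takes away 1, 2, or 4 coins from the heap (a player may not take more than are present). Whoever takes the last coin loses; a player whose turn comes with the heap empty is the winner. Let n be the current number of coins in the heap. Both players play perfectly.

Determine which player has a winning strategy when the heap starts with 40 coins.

Ben wins.

Positions with no move are W. A position that does have a move is losing for the player to move precisely when every available move leads to a winning position for the opponent. Fill in the labels:
n=0: no move; the opponent has just taken the last coin and therefore loses → W
n=1: →0(W) only, which is W, so L
n=2: →1(L), so W
n=3: →1(L), so W
n=4: →3(W), 2(W), 0(W) — all W, so L
n=5: →4(L), so W
n=6: →4(L), so W
n=7: →6(W), 5(W), 3(W) — all W, so L
n=8: →7(L), so W
n=9: →7(L), so W
n=10: →9(W), 8(W), 6(W) — all W, so L
n=11: →10(L), so W
n=12: →10(L), so W
n=13: →12(W), 11(W), 9(W) — all W, so L
n=14: →13(L), so W
n=15: →13(L), so W
n=16: →15(W), 14(W), 12(W) — all W, so L
n=17: →16(L), so W
n=18: →16(L), so W
n=19: →18(W), 17(W), 15(W) — all W, so L
n=20: →19(L), so W
n=21: →19(L), so W
n=22: →21(W), 20(W), 18(W) — all W, so L
n=23: →22(L), so W
n=24: →22(L), so W
n=25: →24(W), 23(W), 21(W) — all W, so L
n=26: →25(L), so W
n=27: →25(L), so W
n=28: →27(W), 26(W), 24(W) — all W, so L
n=29: →28(L), so W
n=30: →28(L), so W
n=31: →30(W), 29(W), 27(W) — all W, so L
n=32: →31(L), so W
n=33: →31(L), so W
n=34: →33(W), 32(W), 30(W) — all W, so L
n=35: →34(L), so W
n=36: →34(L), so W
n=37: →36(W), 35(W), 33(W) — all W, so L
n=38: →37(L), so W
n=39: →37(L), so W
n=40: →39(W), 38(W), 36(W) — all W, so L
Every move from 40 reaches a W position, so the mover loses.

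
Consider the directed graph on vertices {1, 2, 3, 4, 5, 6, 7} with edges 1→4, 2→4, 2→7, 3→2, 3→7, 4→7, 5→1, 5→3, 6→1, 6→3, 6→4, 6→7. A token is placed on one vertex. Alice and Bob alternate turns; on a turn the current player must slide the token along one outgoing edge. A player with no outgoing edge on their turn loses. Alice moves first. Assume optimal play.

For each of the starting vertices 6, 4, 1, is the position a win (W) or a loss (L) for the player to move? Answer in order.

6: W, 4: W, 1: L

Classify positions by backward induction: terminal positions (no move available) are L. From any other position, the mover wins iff some move reaches an L.
Every edge goes from a vertex to one that appears earlier in the order 7, 4, 1, 2, 3, 5, 6, so processing vertices in that order labels each vertex after all of its successors.
7: no outgoing edge → L
4: W (go to 7, an L position)
1: L (sole option 4(W) is W)
2: W (go to 7, an L position)
3: W (go to 7, an L position)
5: W (go to 1, an L position)
6: W (go to 1, an L position)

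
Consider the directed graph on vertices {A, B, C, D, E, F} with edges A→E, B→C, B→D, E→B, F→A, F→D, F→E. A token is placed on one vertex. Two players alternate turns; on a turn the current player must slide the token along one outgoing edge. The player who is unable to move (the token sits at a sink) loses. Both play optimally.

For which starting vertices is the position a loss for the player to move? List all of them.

C, D, E

Work bottom-up. With no move the player to move loses. Otherwise the position is W if at least one move leads to an L position for the opponent, and L if every move leads to a W.
Every edge goes from a vertex to one that appears earlier in the order D, C, B, E, A, F, so processing vertices in that order labels each vertex after all of its successors.
D: no outgoing edge → L
C: no outgoing edge → L
B: reaches L-position C → W
E: only reaches B(W), which is W → L
A: reaches L-position E → W
F: reaches L-position E → W
Reading off the rows marked L gives the requested list; there are 3 such vertices.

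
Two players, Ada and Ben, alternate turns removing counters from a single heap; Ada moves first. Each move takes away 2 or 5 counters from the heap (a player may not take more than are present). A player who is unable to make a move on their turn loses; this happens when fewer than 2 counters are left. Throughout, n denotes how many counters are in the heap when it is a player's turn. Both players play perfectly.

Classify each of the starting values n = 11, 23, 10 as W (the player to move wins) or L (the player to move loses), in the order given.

11: L, 23: W, 10: W

Compute win/loss labels from the base case upward. A position with no move is L. Any other position is W if it can reach an L in one move, else L.
n=0: no move → L
n=1: no move → L
n=2: reaches L-position 0 → W
n=3: reaches L-position 1 → W
n=4: only reaches 2(W), which is W → L
n=5: reaches L-position 0 → W
n=6: reaches L-position 4 → W
n=7: only reaches 5(W), 2(W), all W → L
n=8: only reaches 6(W), 3(W), all W → L
n=9: reaches L-position 7 → W
n=10: reaches L-position 8 → W
n=11: only reaches 9(W), 6(W), all W → L
n=12: reaches L-position 7 → W
n=13: reaches L-position 11 → W
n=14: only reaches 12(W), 9(W), all W → L
n=15: only reaches 13(W), 10(W), all W → L
n=16: reaches L-position 14 → W
n=17: reaches L-position 15 → W
n=18: only reaches 16(W), 13(W), all W → L
n=19: reaches L-position 14 → W
n=20: reaches L-position 18 → W
n=21: only reaches 19(W), 16(W), all W → L
n=22: only reaches 20(W), 17(W), all W → L
n=23: reaches L-position 21 → W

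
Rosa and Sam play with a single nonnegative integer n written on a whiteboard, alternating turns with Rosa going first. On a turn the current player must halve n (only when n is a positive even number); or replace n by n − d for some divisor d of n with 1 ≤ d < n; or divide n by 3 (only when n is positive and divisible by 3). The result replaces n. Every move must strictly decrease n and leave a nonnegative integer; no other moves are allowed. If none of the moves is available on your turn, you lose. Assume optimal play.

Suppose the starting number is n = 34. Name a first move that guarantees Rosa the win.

Use the standard recursion: the mover loses at a terminal position; elsewhere, the mover wins exactly when some move hands the opponent an L position.
n=0: no move → L
n=1: no move → L
n=2: can move to 1, which is L ⇒ W
n=3: can move to 1, which is L ⇒ W
n=4: moves to 2(W), 3(W); every one is W ⇒ L
n=5: can move to 4, which is L ⇒ W
n=6: can move to 4, which is L ⇒ W
n=7: the only move is to 6(W), a W ⇒ L
n=8: can move to 4, which is L ⇒ W
n=9: moves to 3(W), 6(W), 8(W); every one is W ⇒ L
n=10: can move to 9, which is L ⇒ W
n=11: the only move is to 10(W), a W ⇒ L
n=12: can move to 4, which is L ⇒ W
n=13: the only move is to 12(W), a W ⇒ L
n=14: can move to 7, which is L ⇒ W
n=15: moves to 5(W), 10(W), 12(W), 14(W); every one is W ⇒ L
n=16: can move to 15, which is L ⇒ W
n=17: the only move is to 16(W), a W ⇒ L
n=18: can move to 9, which is L ⇒ W
n=19: the only move is to 18(W), a W ⇒ L
n=20: can move to 15, which is L ⇒ W
n=21: can move to 7, which is L ⇒ W
n=22: can move to 11, which is L ⇒ W
n=23: the only move is to 22(W), a W ⇒ L
n=24: can move to 23, which is L ⇒ W
n=25: moves to 20(W), 24(W); every one is W ⇒ L
n=26: can move to 13, which is L ⇒ W
n=27: can move to 9, which is L ⇒ W
n=28: moves to 14(W), 21(W), 24(W), 26(W), 27(W); every one is W ⇒ L
n=29: can move to 28, which is L ⇒ W
n=30: can move to 15, which is L ⇒ W
n=31: the only move is to 30(W), a W ⇒ L
n=32: can move to 28, which is L ⇒ W
n=33: can move to 11, which is L ⇒ W
n=34: can move to 17, which is L ⇒ W
From 34, the L positions reachable in one move are: 17.

Move to 17.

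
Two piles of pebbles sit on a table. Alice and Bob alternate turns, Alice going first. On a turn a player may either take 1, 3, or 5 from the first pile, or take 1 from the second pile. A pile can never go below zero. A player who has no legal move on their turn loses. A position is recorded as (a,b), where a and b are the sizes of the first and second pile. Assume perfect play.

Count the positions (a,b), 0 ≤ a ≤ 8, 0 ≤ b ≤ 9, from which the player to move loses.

Compute win/loss labels from the base case upward. A position with no move is L. Any other position is W if it can reach an L in one move, else L.
Every move lowers a or b (never raises either), so fill the grid row by row in increasing a, and left to right within a row: each cell's successors are then already labelled.
      b=0  b=1  b=2  b=3  b=4  b=5  b=6  b=7  b=8  b=9
a=0:    L    W    L    W    L    W    L    W    L    W
a=1:    W    L    W    L    W    L    W    L    W    L
a=2:    L    W    L    W    L    W    L    W    L    W
a=3:    W    L    W    L    W    L    W    L    W    L
a=4:    L    W    L    W    L    W    L    W    L    W
a=5:    W    L    W    L    W    L    W    L    W    L
a=6:    L    W    L    W    L    W    L    W    L    W
a=7:    W    L    W    L    W    L    W    L    W    L
a=8:    L    W    L    W    L    W    L    W    L    W
Cells with no legal move (terminal, hence L): (0,0).
The remaining L cells, each justified by listing all of its moves:
(0,2): →(0,1)(W) only, which is W, so L
(0,4): →(0,3)(W) only, which is W, so L
(0,6): →(0,5)(W) only, which is W, so L
(0,8): →(0,7)(W) only, which is W, so L
(1,1): →(0,1)(W), (1,0)(W) — all W, so L
(1,3): →(0,3)(W), (1,2)(W) — all W, so L
(1,5): →(0,5)(W), (1,4)(W) — all W, so L
(1,7): →(0,7)(W), (1,6)(W) — all W, so L
(1,9): →(0,9)(W), (1,8)(W) — all W, so L
(2,0): →(1,0)(W) only, which is W, so L
(2,2): →(1,2)(W), (2,1)(W) — all W, so L
(2,4): →(1,4)(W), (2,3)(W) — all W, so L
(2,6): →(1,6)(W), (2,5)(W) — all W, so L
(2,8): →(1,8)(W), (2,7)(W) — all W, so L
(3,1): →(2,1)(W), (0,1)(W), (3,0)(W) — all W, so L
(3,3): →(2,3)(W), (0,3)(W), (3,2)(W) — all W, so L
(3,5): →(2,5)(W), (0,5)(W), (3,4)(W) — all W, so L
(3,7): →(2,7)(W), (0,7)(W), (3,6)(W) — all W, so L
(3,9): →(2,9)(W), (0,9)(W), (3,8)(W) — all W, so L
(4,0): →(3,0)(W), (1,0)(W) — all W, so L
(4,2): →(3,2)(W), (1,2)(W), (4,1)(W) — all W, so L
(4,4): →(3,4)(W), (1,4)(W), (4,3)(W) — all W, so L
(4,6): →(3,6)(W), (1,6)(W), (4,5)(W) — all W, so L
(4,8): →(3,8)(W), (1,8)(W), (4,7)(W) — all W, so L
(5,1): →(4,1)(W), (2,1)(W), (0,1)(W), (5,0)(W) — all W, so L
(5,3): →(4,3)(W), (2,3)(W), (0,3)(W), (5,2)(W) — all W, so L
(5,5): →(4,5)(W), (2,5)(W), (0,5)(W), (5,4)(W) — all W, so L
(5,7): →(4,7)(W), (2,7)(W), (0,7)(W), (5,6)(W) — all W, so L
(5,9): →(4,9)(W), (2,9)(W), (0,9)(W), (5,8)(W) — all W, so L
(6,0): →(5,0)(W), (3,0)(W), (1,0)(W) — all W, so L
(6,2): →(5,2)(W), (3,2)(W), (1,2)(W), (6,1)(W) — all W, so L
(6,4): →(5,4)(W), (3,4)(W), (1,4)(W), (6,3)(W) — all W, so L
(6,6): →(5,6)(W), (3,6)(W), (1,6)(W), (6,5)(W) — all W, so L
(6,8): →(5,8)(W), (3,8)(W), (1,8)(W), (6,7)(W) — all W, so L
(7,1): →(6,1)(W), (4,1)(W), (2,1)(W), (7,0)(W) — all W, so L
(7,3): →(6,3)(W), (4,3)(W), (2,3)(W), (7,2)(W) — all W, so L
(7,5): →(6,5)(W), (4,5)(W), (2,5)(W), (7,4)(W) — all W, so L
(7,7): →(6,7)(W), (4,7)(W), (2,7)(W), (7,6)(W) — all W, so L
(7,9): →(6,9)(W), (4,9)(W), (2,9)(W), (7,8)(W) — all W, so L
(8,0): →(7,0)(W), (5,0)(W), (3,0)(W) — all W, so L
(8,2): →(7,2)(W), (5,2)(W), (3,2)(W), (8,1)(W) — all W, so L
(8,4): →(7,4)(W), (5,4)(W), (3,4)(W), (8,3)(W) — all W, so L
(8,6): →(7,6)(W), (5,6)(W), (3,6)(W), (8,5)(W) — all W, so L
(8,8): →(7,8)(W), (5,8)(W), (3,8)(W), (8,7)(W) — all W, so L
Every other cell has at least one move into one of the L cells above, so it is W.
L cells per row: a=0: 5, a=1: 5, a=2: 5, a=3: 5, a=4: 5, a=5: 5, a=6: 5, a=7: 5, a=8: 5; total 45.

45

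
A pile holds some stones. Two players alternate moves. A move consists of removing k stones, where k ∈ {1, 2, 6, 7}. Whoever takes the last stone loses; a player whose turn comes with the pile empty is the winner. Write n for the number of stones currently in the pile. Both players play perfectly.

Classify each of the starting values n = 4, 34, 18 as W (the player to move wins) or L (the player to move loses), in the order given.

4: L, 34: W, 18: W

Build the W/L table. Terminal = W. A non-terminal position is W if it has a move to some L; otherwise it is L.
n=0: no move; the opponent has just taken the last stone and therefore loses → W
n=1: the only move is to 0(W), a W ⇒ L
n=2: can move to 1, which is L ⇒ W
n=3: can move to 1, which is L ⇒ W
n=4: moves to 3(W), 2(W); every one is W ⇒ L
n=5: can move to 4, which is L ⇒ W
n=6: can move to 4, which is L ⇒ W
n=7: can move to 1, which is L ⇒ W
n=8: can move to 1, which is L ⇒ W
n=9: moves to 8(W), 7(W), 3(W), 2(W); every one is W ⇒ L
n=10: can move to 9, which is L ⇒ W
n=11: can move to 9, which is L ⇒ W
n=12: moves to 11(W), 10(W), 6(W), 5(W); every one is W ⇒ L
n=13: can move to 12, which is L ⇒ W
n=14: can move to 12, which is L ⇒ W
n=15: can move to 9, which is L ⇒ W
n=16: can move to 9, which is L ⇒ W
n=17: moves to 16(W), 15(W), 11(W), 10(W); every one is W ⇒ L
n=18: can move to 17, which is L ⇒ W
n=19: can move to 17, which is L ⇒ W
n=20: moves to 19(W), 18(W), 14(W), 13(W); every one is W ⇒ L
n=21: can move to 20, which is L ⇒ W
n=22: can move to 20, which is L ⇒ W
n=23: can move to 17, which is L ⇒ W
n=24: can move to 17, which is L ⇒ W
n=25: moves to 24(W), 23(W), 19(W), 18(W); every one is W ⇒ L
n=26: can move to 25, which is L ⇒ W
n=27: can move to 25, which is L ⇒ W
n=28: moves to 27(W), 26(W), 22(W), 21(W); every one is W ⇒ L
n=29: can move to 28, which is L ⇒ W
n=30: can move to 28, which is L ⇒ W
n=31: can move to 25, which is L ⇒ W
n=32: can move to 25, which is L ⇒ W
n=33: moves to 32(W), 31(W), 27(W), 26(W); every one is W ⇒ L
n=34: can move to 33, which is L ⇒ W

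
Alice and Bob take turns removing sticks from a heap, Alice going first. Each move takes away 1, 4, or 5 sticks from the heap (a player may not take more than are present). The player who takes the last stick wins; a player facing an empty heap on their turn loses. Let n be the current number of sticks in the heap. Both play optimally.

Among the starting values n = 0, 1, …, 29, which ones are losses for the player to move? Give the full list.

0, 2, 8, 10, 16, 18, 24, 26

Use the standard recursion: the mover loses at a terminal position; elsewhere, the mover wins exactly when some move hands the opponent an L position.
n=0: no move → L
n=1: →0(L), so W
n=2: →1(W) only, which is W, so L
n=3: →2(L), so W
n=4: →0(L), so W
n=5: →0(L), so W
n=6: →2(L), so W
n=7: →2(L), so W
n=8: →7(W), 4(W), 3(W) — all W, so L
n=9: →8(L), so W
n=10: →9(W), 6(W), 5(W) — all W, so L
n=11: →10(L), so W
n=12: →8(L), so W
n=13: →8(L), so W
n=14: →10(L), so W
n=15: →10(L), so W
n=16: →15(W), 12(W), 11(W) — all W, so L
n=17: →16(L), so W
n=18: →17(W), 14(W), 13(W) — all W, so L
n=19: →18(L), so W
n=20: →16(L), so W
n=21: →16(L), so W
n=22: →18(L), so W
n=23: →18(L), so W
n=24: →23(W), 20(W), 19(W) — all W, so L
n=25: →24(L), so W
n=26: →25(W), 22(W), 21(W) — all W, so L
n=27: →26(L), so W
n=28: →24(L), so W
n=29: →24(L), so W
The losing starting values of n are exactly the entries labelled L in this table (8 of them).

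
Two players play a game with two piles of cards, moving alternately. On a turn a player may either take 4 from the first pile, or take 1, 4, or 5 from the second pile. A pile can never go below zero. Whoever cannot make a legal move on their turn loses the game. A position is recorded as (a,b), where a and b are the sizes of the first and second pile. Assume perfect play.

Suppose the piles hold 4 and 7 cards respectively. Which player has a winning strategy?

Compute win/loss labels from the base case upward. A position with no move is L. Any other position is W if it can reach an L in one move, else L.
No move ever increases a pile, so every position that can arise here has a ≤ 4 and b ≤ 7; it is enough to label the cells with 0 ≤ a ≤ 4 and 0 ≤ b ≤ 7.
Every move lowers a or b (never raises either), so fill the grid row by row in increasing a, and left to right within a row: each cell's successors are then already labelled.
      b=0  b=1  b=2  b=3  b=4  b=5  b=6  b=7
a=0:    L    W    L    W    W    W    W    W
a=1:    L    W    L    W    W    W    W    W
a=2:    L    W    L    W    W    W    W    W
a=3:    L    W    L    W    W    W    W    W
a=4:    W    L    W    L    W    W    W    W
Cells with no legal move (terminal, hence L): (0,0), (1,0), (2,0), (3,0).
The remaining L cells, each justified by listing all of its moves:
(0,2): →(0,1)(W) only, which is W, so L
(1,2): →(1,1)(W) only, which is W, so L
(2,2): →(2,1)(W) only, which is W, so L
(3,2): →(3,1)(W) only, which is W, so L
(4,1): →(0,1)(W), (4,0)(W) — all W, so L
(4,3): →(0,3)(W), (4,2)(W) — all W, so L
Every other cell has at least one move into one of the L cells above, so it is W.
The starting position (4,7) is W: the player to move should move to (4,3), handing over an L position.

The first player wins.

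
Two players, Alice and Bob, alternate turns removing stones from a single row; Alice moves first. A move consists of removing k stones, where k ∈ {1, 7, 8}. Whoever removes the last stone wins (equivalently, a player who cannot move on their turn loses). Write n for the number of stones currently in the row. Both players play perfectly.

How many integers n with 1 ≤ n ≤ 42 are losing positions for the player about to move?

11

Work bottom-up. With no move the player to move loses. Otherwise the position is W if at least one move leads to an L position for the opponent, and L if every move leads to a W.
n=0: no move → L
n=1: W (go to 0, an L position)
n=2: L (sole option 1(W) is W)
n=3: W (go to 2, an L position)
n=4: L (sole option 3(W) is W)
n=5: W (go to 4, an L position)
n=6: L (sole option 5(W) is W)
n=7: W (go to 6, an L position)
n=8: W (go to 0, an L position)
n=9: W (go to 2, an L position)
n=10: W (go to 2, an L position)
n=11: W (go to 4, an L position)
n=12: W (go to 4, an L position)
n=13: W (go to 6, an L position)
n=14: W (go to 6, an L position)
n=15: L (options 14(W), 8(W), 7(W) are all W)
n=16: W (go to 15, an L position)
n=17: L (options 16(W), 10(W), 9(W) are all W)
n=18: W (go to 17, an L position)
n=19: L (options 18(W), 12(W), 11(W) are all W)
n=20: W (go to 19, an L position)
n=21: L (options 20(W), 14(W), 13(W) are all W)
n=22: W (go to 21, an L position)
n=23: W (go to 15, an L position)
n=24: W (go to 17, an L position)
n=25: W (go to 17, an L position)
n=26: W (go to 19, an L position)
n=27: W (go to 19, an L position)
n=28: W (go to 21, an L position)
n=29: W (go to 21, an L position)
n=30: L (options 29(W), 23(W), 22(W) are all W)
n=31: W (go to 30, an L position)
n=32: L (options 31(W), 25(W), 24(W) are all W)
n=33: W (go to 32, an L position)
n=34: L (options 33(W), 27(W), 26(W) are all W)
n=35: W (go to 34, an L position)
n=36: L (options 35(W), 29(W), 28(W) are all W)
n=37: W (go to 36, an L position)
n=38: W (go to 30, an L position)
n=39: W (go to 32, an L position)
n=40: W (go to 32, an L position)
n=41: W (go to 34, an L position)
n=42: W (go to 34, an L position)
L entries with 1 ≤ n ≤ 42 (n=0 is outside the asked range and is not counted): n = 2, 4, 6, 15, 17, 19, 21, 30, 32, 34, 36; that makes 11.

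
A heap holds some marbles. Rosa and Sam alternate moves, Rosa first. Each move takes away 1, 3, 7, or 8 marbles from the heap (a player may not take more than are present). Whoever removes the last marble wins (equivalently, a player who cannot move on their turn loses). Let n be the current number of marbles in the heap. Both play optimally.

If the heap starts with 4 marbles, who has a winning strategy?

Work bottom-up. With no move the player to move loses. Otherwise the position is W if at least one move leads to an L position for the opponent, and L if every move leads to a W.
n=0: no move → L
n=1: →0(L), so W
n=2: →1(W) only, which is W, so L
n=3: →2(L), so W
n=4: →3(W), 1(W) — all W, so L
The starting position 4 is L: whatever Rosa does, the opponent receives a W position.

Sam wins.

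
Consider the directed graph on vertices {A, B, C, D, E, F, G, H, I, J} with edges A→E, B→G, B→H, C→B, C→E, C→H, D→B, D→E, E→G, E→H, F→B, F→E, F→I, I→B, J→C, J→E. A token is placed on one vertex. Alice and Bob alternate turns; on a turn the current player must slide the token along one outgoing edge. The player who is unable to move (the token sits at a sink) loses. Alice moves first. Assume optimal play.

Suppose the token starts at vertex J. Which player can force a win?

Classify positions by backward induction: terminal positions (no move available) are L. From any other position, the mover wins iff some move reaches an L.
Every edge goes from a vertex to one that appears earlier in the order G, H, B, E, I, D, C, F, J, A, so processing vertices in that order labels each vertex after all of its successors.
G: no outgoing edge → L
H: no outgoing edge → L
B: reaches L-position H → W
E: reaches L-position H → W
I: only reaches B(W), which is W → L
D: only reaches E(W), B(W), all W → L
C: reaches L-position H → W
F: reaches L-position I → W
J: only reaches C(W), E(W), all W → L
A: only reaches E(W), which is W → L
The starting position J is L: whatever Alice does, the opponent receives a W position.

Bob wins.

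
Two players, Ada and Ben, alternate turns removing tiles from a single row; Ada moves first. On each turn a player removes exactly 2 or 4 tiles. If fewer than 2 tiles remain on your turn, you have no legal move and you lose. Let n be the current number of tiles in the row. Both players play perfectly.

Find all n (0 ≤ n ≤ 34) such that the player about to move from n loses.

0, 1, 6, 7, 12, 13, 18, 19, 24, 25, 30, 31

Classify positions by backward induction: terminal positions (no move available) are L. From any other position, the mover wins iff some move reaches an L.
n=0: no move → L
n=1: no move → L
n=2: reaches L-position 0 → W
n=3: reaches L-position 1 → W
n=4: reaches L-position 0 → W
n=5: reaches L-position 1 → W
n=6: only reaches 4(W), 2(W), all W → L
n=7: only reaches 5(W), 3(W), all W → L
n=8: reaches L-position 6 → W
n=9: reaches L-position 7 → W
n=10: reaches L-position 6 → W
n=11: reaches L-position 7 → W
n=12: only reaches 10(W), 8(W), all W → L
n=13: only reaches 11(W), 9(W), all W → L
n=14: reaches L-position 12 → W
n=15: reaches L-position 13 → W
n=16: reaches L-position 12 → W
n=17: reaches L-position 13 → W
n=18: only reaches 16(W), 14(W), all W → L
n=19: only reaches 17(W), 15(W), all W → L
n=20: reaches L-position 18 → W
n=21: reaches L-position 19 → W
n=22: reaches L-position 18 → W
n=23: reaches L-position 19 → W
n=24: only reaches 22(W), 20(W), all W → L
n=25: only reaches 23(W), 21(W), all W → L
n=26: reaches L-position 24 → W
n=27: reaches L-position 25 → W
n=28: reaches L-position 24 → W
n=29: reaches L-position 25 → W
n=30: only reaches 28(W), 26(W), all W → L
n=31: only reaches 29(W), 27(W), all W → L
n=32: reaches L-position 30 → W
n=33: reaches L-position 31 → W
n=34: reaches L-position 30 → W
The losing starting values of n are exactly the entries labelled L in this table (12 of them).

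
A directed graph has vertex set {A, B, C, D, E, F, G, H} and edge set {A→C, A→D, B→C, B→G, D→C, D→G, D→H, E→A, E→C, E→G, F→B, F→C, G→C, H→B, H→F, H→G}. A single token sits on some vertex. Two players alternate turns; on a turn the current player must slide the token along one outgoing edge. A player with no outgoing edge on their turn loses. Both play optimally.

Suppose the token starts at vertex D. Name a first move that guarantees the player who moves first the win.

Positions with no move are L. A position that does have a move is losing for the player to move precisely when every available move leads to a winning position for the opponent. Fill in the labels:
Every edge goes from a vertex to one that appears earlier in the order C, G, B, F, H, D, A, E, so processing vertices in that order labels each vertex after all of its successors.
C: no outgoing edge → L
G: →C(L), so W
B: →C(L), so W
F: →C(L), so W
H: →F(W), B(W), G(W) — all W, so L
D: →H(L), so W
A: →C(L), so W
E: →C(L), so W
From D, the L positions reachable in one move are: H, C. Any move reaching one of these is winning.

Move to H.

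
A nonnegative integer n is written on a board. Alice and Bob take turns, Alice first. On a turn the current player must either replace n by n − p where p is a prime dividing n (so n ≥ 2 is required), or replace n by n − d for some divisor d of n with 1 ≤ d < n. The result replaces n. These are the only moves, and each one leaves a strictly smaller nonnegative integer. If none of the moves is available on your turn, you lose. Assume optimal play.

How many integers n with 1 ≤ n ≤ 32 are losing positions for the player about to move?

7

Build the W/L table. Terminal = L. A non-terminal position is W if it has a move to some L; otherwise it is L.
n=0: no move → L
n=1: no move → L
n=2: reaches L-position 0 → W
n=3: reaches L-position 0 → W
n=4: only reaches 2(W), 3(W), all W → L
n=5: reaches L-position 0 → W
n=6: reaches L-position 4 → W
n=7: reaches L-position 0 → W
n=8: reaches L-position 4 → W
n=9: only reaches 6(W), 8(W), all W → L
n=10: reaches L-position 9 → W
n=11: reaches L-position 0 → W
n=12: reaches L-position 9 → W
n=13: reaches L-position 0 → W
n=14: only reaches 7(W), 12(W), 13(W), all W → L
n=15: reaches L-position 14 → W
n=16: reaches L-position 14 → W
n=17: reaches L-position 0 → W
n=18: reaches L-position 9 → W
n=19: reaches L-position 0 → W
n=20: only reaches 10(W), 15(W), 16(W), 18(W), 19(W), all W → L
n=21: reaches L-position 14 → W
n=22: reaches L-position 20 → W
n=23: reaches L-position 0 → W
n=24: reaches L-position 20 → W
n=25: reaches L-position 20 → W
n=26: only reaches 13(W), 24(W), 25(W), all W → L
n=27: reaches L-position 26 → W
n=28: reaches L-position 14 → W
n=29: reaches L-position 0 → W
n=30: reaches L-position 20 → W
n=31: reaches L-position 0 → W
n=32: only reaches 16(W), 24(W), 28(W), 30(W), 31(W), all W → L
L entries with 1 ≤ n ≤ 32 (n=0 is outside the asked range and is not counted): n = 1, 4, 9, 14, 20, 26, 32; that makes 7.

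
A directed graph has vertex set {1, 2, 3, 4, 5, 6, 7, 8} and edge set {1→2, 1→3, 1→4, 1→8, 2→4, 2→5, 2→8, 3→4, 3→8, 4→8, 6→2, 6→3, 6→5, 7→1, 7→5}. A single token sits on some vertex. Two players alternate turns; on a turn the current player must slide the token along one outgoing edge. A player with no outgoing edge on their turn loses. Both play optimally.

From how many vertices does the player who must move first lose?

2

Compute win/loss labels from the base case upward. A position with no move is L. Any other position is W if it can reach an L in one move, else L.
Every edge goes from a vertex to one that appears earlier in the order 8, 5, 4, 2, 3, 1, 6, 7, so processing vertices in that order labels each vertex after all of its successors.
8: no outgoing edge → L
5: no outgoing edge → L
4: can move to 8, which is L ⇒ W
2: can move to 5, which is L ⇒ W
3: can move to 8, which is L ⇒ W
1: can move to 8, which is L ⇒ W
6: can move to 5, which is L ⇒ W
7: can move to 5, which is L ⇒ W
The L vertices are 5, 8; that is 2 in all.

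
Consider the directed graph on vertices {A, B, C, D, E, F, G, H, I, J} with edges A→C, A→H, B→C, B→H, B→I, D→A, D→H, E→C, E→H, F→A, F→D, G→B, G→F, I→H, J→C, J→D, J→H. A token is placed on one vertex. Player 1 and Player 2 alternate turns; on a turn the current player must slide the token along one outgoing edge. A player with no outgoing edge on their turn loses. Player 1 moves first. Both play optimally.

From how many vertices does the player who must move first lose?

Label each position W (a win for the player to move) or L (a loss). A position with no legal move is L; any other position is W exactly when some move reaches an L, and L when every move reaches a W.
Every edge goes from a vertex to one that appears earlier in the order C, H, A, I, B, D, J, F, G, E, so processing vertices in that order labels each vertex after all of its successors.
C: no outgoing edge → L
H: no outgoing edge → L
A: W (go to H, an L position)
I: W (go to H, an L position)
B: W (go to H, an L position)
D: W (go to H, an L position)
J: W (go to H, an L position)
F: L (options D(W), A(W) are all W)
G: W (go to F, an L position)
E: W (go to H, an L position)
The L vertices are C, F, H; that is 3 in all.

3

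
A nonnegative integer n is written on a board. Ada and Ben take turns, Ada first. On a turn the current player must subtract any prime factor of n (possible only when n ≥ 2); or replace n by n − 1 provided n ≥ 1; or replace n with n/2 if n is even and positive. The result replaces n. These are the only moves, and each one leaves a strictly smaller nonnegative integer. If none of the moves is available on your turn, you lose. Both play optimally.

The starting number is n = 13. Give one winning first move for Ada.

Compute win/loss labels from the base case upward. A position with no move is L. Any other position is W if it can reach an L in one move, else L.
n=0: no move → L
n=1: W (go to 0, an L position)
n=2: W (go to 0, an L position)
n=3: W (go to 0, an L position)
n=4: L (options 2(W), 3(W) are all W)
n=5: W (go to 0, an L position)
n=6: W (go to 4, an L position)
n=7: W (go to 0, an L position)
n=8: W (go to 4, an L position)
n=9: L (options 6(W), 8(W) are all W)
n=10: W (go to 9, an L position)
n=11: W (go to 0, an L position)
n=12: W (go to 9, an L position)
n=13: W (go to 0, an L position)
From 13, the L positions reachable in one move are: 0.

Move to 0.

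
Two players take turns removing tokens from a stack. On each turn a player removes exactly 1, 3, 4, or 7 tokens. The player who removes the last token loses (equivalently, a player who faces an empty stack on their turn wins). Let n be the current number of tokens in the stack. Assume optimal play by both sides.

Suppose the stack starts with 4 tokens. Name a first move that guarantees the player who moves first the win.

Remove 1, leaving 3.

Use the standard recursion: the mover wins at a terminal position; elsewhere, the mover wins exactly when some move hands the opponent an L position.
n=0: no move; the opponent has just taken the last token and therefore loses → W
n=1: L (sole option 0(W) is W)
n=2: W (go to 1, an L position)
n=3: L (options 2(W), 0(W) are all W)
n=4: W (go to 3, an L position)
From 4, the L positions reachable in one move are: 3, 1. Any move reaching one of these is winning.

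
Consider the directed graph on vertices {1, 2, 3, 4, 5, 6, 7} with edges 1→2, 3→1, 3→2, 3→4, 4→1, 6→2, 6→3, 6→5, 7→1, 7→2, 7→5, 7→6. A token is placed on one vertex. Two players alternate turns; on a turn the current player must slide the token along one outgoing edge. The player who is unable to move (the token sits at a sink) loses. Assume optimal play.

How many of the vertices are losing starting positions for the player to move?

Use the standard recursion: the mover loses at a terminal position; elsewhere, the mover wins exactly when some move hands the opponent an L position.
Every edge goes from a vertex to one that appears earlier in the order 2, 5, 1, 4, 3, 6, 7, so processing vertices in that order labels each vertex after all of its successors.
2: no outgoing edge → L
5: no outgoing edge → L
1: reaches L-position 2 → W
4: only reaches 1(W), which is W → L
3: reaches L-position 4 → W
6: reaches L-position 5 → W
7: reaches L-position 5 → W
The L vertices are 2, 4, 5; that is 3 in all.

3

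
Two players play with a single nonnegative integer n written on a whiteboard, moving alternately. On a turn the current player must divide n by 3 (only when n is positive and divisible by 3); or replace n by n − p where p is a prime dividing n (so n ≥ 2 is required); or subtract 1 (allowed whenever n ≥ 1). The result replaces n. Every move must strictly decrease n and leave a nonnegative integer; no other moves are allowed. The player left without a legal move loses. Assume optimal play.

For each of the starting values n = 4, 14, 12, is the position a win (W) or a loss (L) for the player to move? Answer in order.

Build the W/L table. Terminal = L. A non-terminal position is W if it has a move to some L; otherwise it is L.
n=0: no move → L
n=1: W (go to 0, an L position)
n=2: W (go to 0, an L position)
n=3: W (go to 0, an L position)
n=4: L (options 2(W), 3(W) are all W)
n=5: W (go to 0, an L position)
n=6: W (go to 4, an L position)
n=7: W (go to 0, an L position)
n=8: L (options 6(W), 7(W) are all W)
n=9: W (go to 8, an L position)
n=10: W (go to 8, an L position)
n=11: W (go to 0, an L position)
n=12: W (go to 4, an L position)
n=13: W (go to 0, an L position)
n=14: L (options 7(W), 12(W), 13(W) are all W)

4: L, 14: L, 12: W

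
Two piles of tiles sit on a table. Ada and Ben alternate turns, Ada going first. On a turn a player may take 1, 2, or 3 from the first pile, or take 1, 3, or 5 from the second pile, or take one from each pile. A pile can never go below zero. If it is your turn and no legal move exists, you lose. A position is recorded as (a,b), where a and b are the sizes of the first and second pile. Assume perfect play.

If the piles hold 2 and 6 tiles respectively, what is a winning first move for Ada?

Move to (0,6).

Use the standard recursion: the mover loses at a terminal position; elsewhere, the mover wins exactly when some move hands the opponent an L position.
No move ever increases a pile, so every position that can arise here has a ≤ 2 and b ≤ 6; it is enough to label the cells with 0 ≤ a ≤ 2 and 0 ≤ b ≤ 6.
Every move lowers a or b (never raises either), so fill the grid row by row in increasing a, and left to right within a row: each cell's successors are then already labelled.
      b=0  b=1  b=2  b=3  b=4  b=5  b=6
a=0:    L    W    L    W    L    W    L
a=1:    W    W    W    W    W    W    W
a=2:    W    L    W    L    W    L    W
Cells with no legal move (terminal, hence L): (0,0).
The remaining L cells, each justified by listing all of its moves:
(0,2): the only move is to (0,1)(W), a W ⇒ L
(0,4): moves to (0,3)(W), (0,1)(W); every one is W ⇒ L
(0,6): moves to (0,5)(W), (0,3)(W), (0,1)(W); every one is W ⇒ L
(2,1): moves to (1,1)(W), (0,1)(W), (2,0)(W), (1,0)(W); every one is W ⇒ L
(2,3): moves to (1,3)(W), (0,3)(W), (2,2)(W), (2,0)(W), (1,2)(W); every one is W ⇒ L
(2,5): moves to (1,5)(W), (0,5)(W), (2,4)(W), (2,2)(W), (2,0)(W), (1,4)(W); every one is W ⇒ L
Every other cell has at least one move into one of the L cells above, so it is W.
From (2,6), the L positions reachable in one move are: (0,6), (2,5), (2,3), (2,1). Any move reaching one of these is winning.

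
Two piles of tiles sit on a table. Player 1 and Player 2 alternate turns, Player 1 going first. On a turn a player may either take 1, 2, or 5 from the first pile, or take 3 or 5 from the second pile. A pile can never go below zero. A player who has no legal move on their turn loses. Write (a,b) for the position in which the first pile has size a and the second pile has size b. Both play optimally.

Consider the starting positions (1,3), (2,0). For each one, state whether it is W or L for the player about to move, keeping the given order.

Compute win/loss labels from the base case upward. A position with no move is L. Any other position is W if it can reach an L in one move, else L.
No move ever increases a pile, so every position that can arise here has a ≤ 2 and b ≤ 3; it is enough to label the cells with 0 ≤ a ≤ 2 and 0 ≤ b ≤ 3.
Every move lowers a or b (never raises either), so fill the grid row by row in increasing a, and left to right within a row: each cell's successors are then already labelled.
      b=0  b=1  b=2  b=3
a=0:    L    L    L    W
a=1:    W    W    W    L
a=2:    W    W    W    W
Cells with no legal move (terminal, hence L): (0,0), (0,1), (0,2).
The remaining L cells, each justified by listing all of its moves:
(1,3): L (options (0,3)(W), (1,0)(W) are all W)
Every other cell has at least one move into one of the L cells above, so it is W.
(1,3): one of the L cells justified above, so L
(2,0): the move to (0,0) reaches an L cell, so W

(1,3): L, (2,0): W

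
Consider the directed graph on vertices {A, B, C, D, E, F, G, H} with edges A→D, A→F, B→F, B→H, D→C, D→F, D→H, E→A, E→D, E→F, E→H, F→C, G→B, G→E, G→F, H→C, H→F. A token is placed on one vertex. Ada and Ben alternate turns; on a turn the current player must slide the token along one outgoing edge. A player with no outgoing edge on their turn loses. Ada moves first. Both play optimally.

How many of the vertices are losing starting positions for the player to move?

Use the standard recursion: the mover loses at a terminal position; elsewhere, the mover wins exactly when some move hands the opponent an L position.
Every edge goes from a vertex to one that appears earlier in the order C, F, H, D, A, B, E, G, so processing vertices in that order labels each vertex after all of its successors.
C: no outgoing edge → L
F: →C(L), so W
H: →C(L), so W
D: →C(L), so W
A: →D(W), F(W) — all W, so L
B: →H(W), F(W) — all W, so L
E: →A(L), so W
G: →B(L), so W
The L vertices are A, B, C; that is 3 in all.

3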